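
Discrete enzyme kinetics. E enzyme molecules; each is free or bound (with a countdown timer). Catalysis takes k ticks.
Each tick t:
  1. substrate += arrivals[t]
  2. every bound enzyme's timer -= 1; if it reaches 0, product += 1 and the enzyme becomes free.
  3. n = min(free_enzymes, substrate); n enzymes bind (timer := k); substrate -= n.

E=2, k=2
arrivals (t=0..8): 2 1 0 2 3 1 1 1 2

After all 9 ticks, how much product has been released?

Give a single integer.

t=0: arr=2 -> substrate=0 bound=2 product=0
t=1: arr=1 -> substrate=1 bound=2 product=0
t=2: arr=0 -> substrate=0 bound=1 product=2
t=3: arr=2 -> substrate=1 bound=2 product=2
t=4: arr=3 -> substrate=3 bound=2 product=3
t=5: arr=1 -> substrate=3 bound=2 product=4
t=6: arr=1 -> substrate=3 bound=2 product=5
t=7: arr=1 -> substrate=3 bound=2 product=6
t=8: arr=2 -> substrate=4 bound=2 product=7

Answer: 7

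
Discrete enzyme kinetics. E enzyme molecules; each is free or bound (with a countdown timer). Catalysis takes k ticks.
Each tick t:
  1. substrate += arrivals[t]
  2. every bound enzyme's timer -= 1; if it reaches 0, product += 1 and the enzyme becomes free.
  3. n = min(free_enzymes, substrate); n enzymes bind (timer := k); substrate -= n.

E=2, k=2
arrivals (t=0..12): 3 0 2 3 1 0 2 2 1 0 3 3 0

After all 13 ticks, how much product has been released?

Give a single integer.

t=0: arr=3 -> substrate=1 bound=2 product=0
t=1: arr=0 -> substrate=1 bound=2 product=0
t=2: arr=2 -> substrate=1 bound=2 product=2
t=3: arr=3 -> substrate=4 bound=2 product=2
t=4: arr=1 -> substrate=3 bound=2 product=4
t=5: arr=0 -> substrate=3 bound=2 product=4
t=6: arr=2 -> substrate=3 bound=2 product=6
t=7: arr=2 -> substrate=5 bound=2 product=6
t=8: arr=1 -> substrate=4 bound=2 product=8
t=9: arr=0 -> substrate=4 bound=2 product=8
t=10: arr=3 -> substrate=5 bound=2 product=10
t=11: arr=3 -> substrate=8 bound=2 product=10
t=12: arr=0 -> substrate=6 bound=2 product=12

Answer: 12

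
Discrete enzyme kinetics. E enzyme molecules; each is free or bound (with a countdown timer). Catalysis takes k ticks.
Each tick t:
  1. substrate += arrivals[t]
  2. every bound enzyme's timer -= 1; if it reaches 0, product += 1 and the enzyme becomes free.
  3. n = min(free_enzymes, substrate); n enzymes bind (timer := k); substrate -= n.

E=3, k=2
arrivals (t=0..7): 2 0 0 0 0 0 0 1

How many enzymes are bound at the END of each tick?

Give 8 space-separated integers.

Answer: 2 2 0 0 0 0 0 1

Derivation:
t=0: arr=2 -> substrate=0 bound=2 product=0
t=1: arr=0 -> substrate=0 bound=2 product=0
t=2: arr=0 -> substrate=0 bound=0 product=2
t=3: arr=0 -> substrate=0 bound=0 product=2
t=4: arr=0 -> substrate=0 bound=0 product=2
t=5: arr=0 -> substrate=0 bound=0 product=2
t=6: arr=0 -> substrate=0 bound=0 product=2
t=7: arr=1 -> substrate=0 bound=1 product=2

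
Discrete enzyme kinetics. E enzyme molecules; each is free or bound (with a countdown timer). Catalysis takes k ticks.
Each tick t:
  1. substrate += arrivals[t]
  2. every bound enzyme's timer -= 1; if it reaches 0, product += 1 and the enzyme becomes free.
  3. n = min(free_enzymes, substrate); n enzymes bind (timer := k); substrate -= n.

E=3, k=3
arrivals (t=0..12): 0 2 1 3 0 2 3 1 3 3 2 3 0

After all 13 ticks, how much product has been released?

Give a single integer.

Answer: 9

Derivation:
t=0: arr=0 -> substrate=0 bound=0 product=0
t=1: arr=2 -> substrate=0 bound=2 product=0
t=2: arr=1 -> substrate=0 bound=3 product=0
t=3: arr=3 -> substrate=3 bound=3 product=0
t=4: arr=0 -> substrate=1 bound=3 product=2
t=5: arr=2 -> substrate=2 bound=3 product=3
t=6: arr=3 -> substrate=5 bound=3 product=3
t=7: arr=1 -> substrate=4 bound=3 product=5
t=8: arr=3 -> substrate=6 bound=3 product=6
t=9: arr=3 -> substrate=9 bound=3 product=6
t=10: arr=2 -> substrate=9 bound=3 product=8
t=11: arr=3 -> substrate=11 bound=3 product=9
t=12: arr=0 -> substrate=11 bound=3 product=9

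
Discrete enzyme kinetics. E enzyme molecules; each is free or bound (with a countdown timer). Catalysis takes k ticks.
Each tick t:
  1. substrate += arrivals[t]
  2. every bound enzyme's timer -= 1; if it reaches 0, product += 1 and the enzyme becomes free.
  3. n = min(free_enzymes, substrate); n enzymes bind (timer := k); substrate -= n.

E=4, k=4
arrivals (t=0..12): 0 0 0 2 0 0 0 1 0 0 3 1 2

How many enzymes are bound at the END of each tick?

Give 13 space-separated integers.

t=0: arr=0 -> substrate=0 bound=0 product=0
t=1: arr=0 -> substrate=0 bound=0 product=0
t=2: arr=0 -> substrate=0 bound=0 product=0
t=3: arr=2 -> substrate=0 bound=2 product=0
t=4: arr=0 -> substrate=0 bound=2 product=0
t=5: arr=0 -> substrate=0 bound=2 product=0
t=6: arr=0 -> substrate=0 bound=2 product=0
t=7: arr=1 -> substrate=0 bound=1 product=2
t=8: arr=0 -> substrate=0 bound=1 product=2
t=9: arr=0 -> substrate=0 bound=1 product=2
t=10: arr=3 -> substrate=0 bound=4 product=2
t=11: arr=1 -> substrate=0 bound=4 product=3
t=12: arr=2 -> substrate=2 bound=4 product=3

Answer: 0 0 0 2 2 2 2 1 1 1 4 4 4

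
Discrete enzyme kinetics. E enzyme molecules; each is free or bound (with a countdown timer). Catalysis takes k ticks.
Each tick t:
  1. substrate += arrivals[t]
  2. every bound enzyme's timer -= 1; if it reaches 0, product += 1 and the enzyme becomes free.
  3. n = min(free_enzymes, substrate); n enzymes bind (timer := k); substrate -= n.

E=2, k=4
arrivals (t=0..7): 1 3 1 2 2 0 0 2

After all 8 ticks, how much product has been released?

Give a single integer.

t=0: arr=1 -> substrate=0 bound=1 product=0
t=1: arr=3 -> substrate=2 bound=2 product=0
t=2: arr=1 -> substrate=3 bound=2 product=0
t=3: arr=2 -> substrate=5 bound=2 product=0
t=4: arr=2 -> substrate=6 bound=2 product=1
t=5: arr=0 -> substrate=5 bound=2 product=2
t=6: arr=0 -> substrate=5 bound=2 product=2
t=7: arr=2 -> substrate=7 bound=2 product=2

Answer: 2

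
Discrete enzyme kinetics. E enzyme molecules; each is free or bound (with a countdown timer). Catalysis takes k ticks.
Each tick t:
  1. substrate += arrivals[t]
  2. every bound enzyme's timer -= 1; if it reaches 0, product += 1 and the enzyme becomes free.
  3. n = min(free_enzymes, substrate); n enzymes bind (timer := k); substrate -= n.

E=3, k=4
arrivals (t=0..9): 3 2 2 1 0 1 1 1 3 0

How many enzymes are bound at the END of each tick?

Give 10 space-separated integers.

t=0: arr=3 -> substrate=0 bound=3 product=0
t=1: arr=2 -> substrate=2 bound=3 product=0
t=2: arr=2 -> substrate=4 bound=3 product=0
t=3: arr=1 -> substrate=5 bound=3 product=0
t=4: arr=0 -> substrate=2 bound=3 product=3
t=5: arr=1 -> substrate=3 bound=3 product=3
t=6: arr=1 -> substrate=4 bound=3 product=3
t=7: arr=1 -> substrate=5 bound=3 product=3
t=8: arr=3 -> substrate=5 bound=3 product=6
t=9: arr=0 -> substrate=5 bound=3 product=6

Answer: 3 3 3 3 3 3 3 3 3 3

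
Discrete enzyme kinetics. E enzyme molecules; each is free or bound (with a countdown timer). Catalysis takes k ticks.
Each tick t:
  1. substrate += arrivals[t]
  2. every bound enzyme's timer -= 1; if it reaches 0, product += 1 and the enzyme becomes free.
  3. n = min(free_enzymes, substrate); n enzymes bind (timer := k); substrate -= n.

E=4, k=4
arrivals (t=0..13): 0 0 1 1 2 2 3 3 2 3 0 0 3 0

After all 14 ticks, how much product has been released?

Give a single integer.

t=0: arr=0 -> substrate=0 bound=0 product=0
t=1: arr=0 -> substrate=0 bound=0 product=0
t=2: arr=1 -> substrate=0 bound=1 product=0
t=3: arr=1 -> substrate=0 bound=2 product=0
t=4: arr=2 -> substrate=0 bound=4 product=0
t=5: arr=2 -> substrate=2 bound=4 product=0
t=6: arr=3 -> substrate=4 bound=4 product=1
t=7: arr=3 -> substrate=6 bound=4 product=2
t=8: arr=2 -> substrate=6 bound=4 product=4
t=9: arr=3 -> substrate=9 bound=4 product=4
t=10: arr=0 -> substrate=8 bound=4 product=5
t=11: arr=0 -> substrate=7 bound=4 product=6
t=12: arr=3 -> substrate=8 bound=4 product=8
t=13: arr=0 -> substrate=8 bound=4 product=8

Answer: 8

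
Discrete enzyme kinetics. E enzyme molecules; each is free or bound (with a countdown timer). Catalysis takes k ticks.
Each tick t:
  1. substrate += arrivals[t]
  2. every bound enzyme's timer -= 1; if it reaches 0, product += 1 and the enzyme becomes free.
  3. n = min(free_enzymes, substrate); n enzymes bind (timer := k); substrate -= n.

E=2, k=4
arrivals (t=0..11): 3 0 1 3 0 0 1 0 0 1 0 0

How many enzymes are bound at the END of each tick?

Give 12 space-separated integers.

Answer: 2 2 2 2 2 2 2 2 2 2 2 2

Derivation:
t=0: arr=3 -> substrate=1 bound=2 product=0
t=1: arr=0 -> substrate=1 bound=2 product=0
t=2: arr=1 -> substrate=2 bound=2 product=0
t=3: arr=3 -> substrate=5 bound=2 product=0
t=4: arr=0 -> substrate=3 bound=2 product=2
t=5: arr=0 -> substrate=3 bound=2 product=2
t=6: arr=1 -> substrate=4 bound=2 product=2
t=7: arr=0 -> substrate=4 bound=2 product=2
t=8: arr=0 -> substrate=2 bound=2 product=4
t=9: arr=1 -> substrate=3 bound=2 product=4
t=10: arr=0 -> substrate=3 bound=2 product=4
t=11: arr=0 -> substrate=3 bound=2 product=4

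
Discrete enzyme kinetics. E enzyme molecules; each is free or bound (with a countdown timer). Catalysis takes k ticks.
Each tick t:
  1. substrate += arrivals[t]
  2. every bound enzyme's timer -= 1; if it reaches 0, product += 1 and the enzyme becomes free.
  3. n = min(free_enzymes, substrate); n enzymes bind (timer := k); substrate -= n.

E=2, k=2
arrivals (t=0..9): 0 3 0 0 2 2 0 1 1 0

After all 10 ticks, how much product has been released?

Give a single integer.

t=0: arr=0 -> substrate=0 bound=0 product=0
t=1: arr=3 -> substrate=1 bound=2 product=0
t=2: arr=0 -> substrate=1 bound=2 product=0
t=3: arr=0 -> substrate=0 bound=1 product=2
t=4: arr=2 -> substrate=1 bound=2 product=2
t=5: arr=2 -> substrate=2 bound=2 product=3
t=6: arr=0 -> substrate=1 bound=2 product=4
t=7: arr=1 -> substrate=1 bound=2 product=5
t=8: arr=1 -> substrate=1 bound=2 product=6
t=9: arr=0 -> substrate=0 bound=2 product=7

Answer: 7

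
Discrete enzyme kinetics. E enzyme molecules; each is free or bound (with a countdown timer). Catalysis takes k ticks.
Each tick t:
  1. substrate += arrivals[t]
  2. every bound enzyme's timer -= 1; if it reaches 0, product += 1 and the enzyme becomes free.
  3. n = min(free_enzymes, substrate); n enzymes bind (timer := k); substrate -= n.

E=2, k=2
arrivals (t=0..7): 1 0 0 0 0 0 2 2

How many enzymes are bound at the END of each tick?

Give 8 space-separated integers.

Answer: 1 1 0 0 0 0 2 2

Derivation:
t=0: arr=1 -> substrate=0 bound=1 product=0
t=1: arr=0 -> substrate=0 bound=1 product=0
t=2: arr=0 -> substrate=0 bound=0 product=1
t=3: arr=0 -> substrate=0 bound=0 product=1
t=4: arr=0 -> substrate=0 bound=0 product=1
t=5: arr=0 -> substrate=0 bound=0 product=1
t=6: arr=2 -> substrate=0 bound=2 product=1
t=7: arr=2 -> substrate=2 bound=2 product=1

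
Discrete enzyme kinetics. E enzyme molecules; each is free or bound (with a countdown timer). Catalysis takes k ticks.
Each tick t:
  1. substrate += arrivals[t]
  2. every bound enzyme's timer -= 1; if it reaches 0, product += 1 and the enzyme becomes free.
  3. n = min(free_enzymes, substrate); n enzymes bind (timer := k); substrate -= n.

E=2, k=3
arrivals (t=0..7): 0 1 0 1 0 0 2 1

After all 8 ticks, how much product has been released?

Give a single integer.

t=0: arr=0 -> substrate=0 bound=0 product=0
t=1: arr=1 -> substrate=0 bound=1 product=0
t=2: arr=0 -> substrate=0 bound=1 product=0
t=3: arr=1 -> substrate=0 bound=2 product=0
t=4: arr=0 -> substrate=0 bound=1 product=1
t=5: arr=0 -> substrate=0 bound=1 product=1
t=6: arr=2 -> substrate=0 bound=2 product=2
t=7: arr=1 -> substrate=1 bound=2 product=2

Answer: 2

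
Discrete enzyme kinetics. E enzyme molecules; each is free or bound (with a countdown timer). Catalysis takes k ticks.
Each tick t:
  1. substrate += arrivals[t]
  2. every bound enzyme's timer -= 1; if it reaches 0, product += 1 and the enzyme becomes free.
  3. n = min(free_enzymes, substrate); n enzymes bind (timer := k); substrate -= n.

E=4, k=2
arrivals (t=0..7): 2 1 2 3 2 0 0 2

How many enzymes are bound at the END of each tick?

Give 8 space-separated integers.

t=0: arr=2 -> substrate=0 bound=2 product=0
t=1: arr=1 -> substrate=0 bound=3 product=0
t=2: arr=2 -> substrate=0 bound=3 product=2
t=3: arr=3 -> substrate=1 bound=4 product=3
t=4: arr=2 -> substrate=1 bound=4 product=5
t=5: arr=0 -> substrate=0 bound=3 product=7
t=6: arr=0 -> substrate=0 bound=1 product=9
t=7: arr=2 -> substrate=0 bound=2 product=10

Answer: 2 3 3 4 4 3 1 2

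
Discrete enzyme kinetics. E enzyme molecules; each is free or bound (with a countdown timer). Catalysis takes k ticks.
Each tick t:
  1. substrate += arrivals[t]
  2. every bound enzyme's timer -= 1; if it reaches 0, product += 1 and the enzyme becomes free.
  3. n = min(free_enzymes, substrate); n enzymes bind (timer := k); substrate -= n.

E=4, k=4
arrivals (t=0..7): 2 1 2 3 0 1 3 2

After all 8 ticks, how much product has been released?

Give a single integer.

t=0: arr=2 -> substrate=0 bound=2 product=0
t=1: arr=1 -> substrate=0 bound=3 product=0
t=2: arr=2 -> substrate=1 bound=4 product=0
t=3: arr=3 -> substrate=4 bound=4 product=0
t=4: arr=0 -> substrate=2 bound=4 product=2
t=5: arr=1 -> substrate=2 bound=4 product=3
t=6: arr=3 -> substrate=4 bound=4 product=4
t=7: arr=2 -> substrate=6 bound=4 product=4

Answer: 4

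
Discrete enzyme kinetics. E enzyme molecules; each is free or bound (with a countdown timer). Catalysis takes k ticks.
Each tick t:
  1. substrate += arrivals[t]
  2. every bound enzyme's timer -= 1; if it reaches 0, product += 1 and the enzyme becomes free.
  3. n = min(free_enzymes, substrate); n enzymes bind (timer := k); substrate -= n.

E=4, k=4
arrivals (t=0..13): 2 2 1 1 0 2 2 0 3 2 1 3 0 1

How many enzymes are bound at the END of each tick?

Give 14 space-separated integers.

t=0: arr=2 -> substrate=0 bound=2 product=0
t=1: arr=2 -> substrate=0 bound=4 product=0
t=2: arr=1 -> substrate=1 bound=4 product=0
t=3: arr=1 -> substrate=2 bound=4 product=0
t=4: arr=0 -> substrate=0 bound=4 product=2
t=5: arr=2 -> substrate=0 bound=4 product=4
t=6: arr=2 -> substrate=2 bound=4 product=4
t=7: arr=0 -> substrate=2 bound=4 product=4
t=8: arr=3 -> substrate=3 bound=4 product=6
t=9: arr=2 -> substrate=3 bound=4 product=8
t=10: arr=1 -> substrate=4 bound=4 product=8
t=11: arr=3 -> substrate=7 bound=4 product=8
t=12: arr=0 -> substrate=5 bound=4 product=10
t=13: arr=1 -> substrate=4 bound=4 product=12

Answer: 2 4 4 4 4 4 4 4 4 4 4 4 4 4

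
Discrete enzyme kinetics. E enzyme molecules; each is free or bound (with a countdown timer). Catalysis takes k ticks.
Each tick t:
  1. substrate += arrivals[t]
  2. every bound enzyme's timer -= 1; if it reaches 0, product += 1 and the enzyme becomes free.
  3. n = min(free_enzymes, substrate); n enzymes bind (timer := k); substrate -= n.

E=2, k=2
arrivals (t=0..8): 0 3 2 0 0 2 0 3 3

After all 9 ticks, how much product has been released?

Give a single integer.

Answer: 6

Derivation:
t=0: arr=0 -> substrate=0 bound=0 product=0
t=1: arr=3 -> substrate=1 bound=2 product=0
t=2: arr=2 -> substrate=3 bound=2 product=0
t=3: arr=0 -> substrate=1 bound=2 product=2
t=4: arr=0 -> substrate=1 bound=2 product=2
t=5: arr=2 -> substrate=1 bound=2 product=4
t=6: arr=0 -> substrate=1 bound=2 product=4
t=7: arr=3 -> substrate=2 bound=2 product=6
t=8: arr=3 -> substrate=5 bound=2 product=6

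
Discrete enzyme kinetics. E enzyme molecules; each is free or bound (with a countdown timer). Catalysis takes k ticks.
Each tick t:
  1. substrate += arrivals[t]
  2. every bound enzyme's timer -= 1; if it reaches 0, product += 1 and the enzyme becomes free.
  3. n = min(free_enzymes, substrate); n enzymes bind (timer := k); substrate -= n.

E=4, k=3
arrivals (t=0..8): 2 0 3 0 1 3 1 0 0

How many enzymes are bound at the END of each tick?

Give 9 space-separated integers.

Answer: 2 2 4 3 4 4 4 4 2

Derivation:
t=0: arr=2 -> substrate=0 bound=2 product=0
t=1: arr=0 -> substrate=0 bound=2 product=0
t=2: arr=3 -> substrate=1 bound=4 product=0
t=3: arr=0 -> substrate=0 bound=3 product=2
t=4: arr=1 -> substrate=0 bound=4 product=2
t=5: arr=3 -> substrate=1 bound=4 product=4
t=6: arr=1 -> substrate=1 bound=4 product=5
t=7: arr=0 -> substrate=0 bound=4 product=6
t=8: arr=0 -> substrate=0 bound=2 product=8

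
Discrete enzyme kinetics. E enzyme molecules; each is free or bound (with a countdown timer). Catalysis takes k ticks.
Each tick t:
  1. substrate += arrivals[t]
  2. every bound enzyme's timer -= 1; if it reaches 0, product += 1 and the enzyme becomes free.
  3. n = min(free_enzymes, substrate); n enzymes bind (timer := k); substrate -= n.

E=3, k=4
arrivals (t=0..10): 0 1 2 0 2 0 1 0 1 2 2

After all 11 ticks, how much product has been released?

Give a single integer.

Answer: 6

Derivation:
t=0: arr=0 -> substrate=0 bound=0 product=0
t=1: arr=1 -> substrate=0 bound=1 product=0
t=2: arr=2 -> substrate=0 bound=3 product=0
t=3: arr=0 -> substrate=0 bound=3 product=0
t=4: arr=2 -> substrate=2 bound=3 product=0
t=5: arr=0 -> substrate=1 bound=3 product=1
t=6: arr=1 -> substrate=0 bound=3 product=3
t=7: arr=0 -> substrate=0 bound=3 product=3
t=8: arr=1 -> substrate=1 bound=3 product=3
t=9: arr=2 -> substrate=2 bound=3 product=4
t=10: arr=2 -> substrate=2 bound=3 product=6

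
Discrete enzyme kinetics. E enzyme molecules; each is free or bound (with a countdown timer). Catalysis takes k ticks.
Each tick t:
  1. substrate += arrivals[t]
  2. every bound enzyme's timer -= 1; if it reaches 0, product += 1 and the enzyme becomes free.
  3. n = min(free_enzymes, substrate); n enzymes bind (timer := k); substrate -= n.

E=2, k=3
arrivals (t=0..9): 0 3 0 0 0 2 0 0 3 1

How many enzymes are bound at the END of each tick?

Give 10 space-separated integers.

Answer: 0 2 2 2 1 2 2 2 2 2

Derivation:
t=0: arr=0 -> substrate=0 bound=0 product=0
t=1: arr=3 -> substrate=1 bound=2 product=0
t=2: arr=0 -> substrate=1 bound=2 product=0
t=3: arr=0 -> substrate=1 bound=2 product=0
t=4: arr=0 -> substrate=0 bound=1 product=2
t=5: arr=2 -> substrate=1 bound=2 product=2
t=6: arr=0 -> substrate=1 bound=2 product=2
t=7: arr=0 -> substrate=0 bound=2 product=3
t=8: arr=3 -> substrate=2 bound=2 product=4
t=9: arr=1 -> substrate=3 bound=2 product=4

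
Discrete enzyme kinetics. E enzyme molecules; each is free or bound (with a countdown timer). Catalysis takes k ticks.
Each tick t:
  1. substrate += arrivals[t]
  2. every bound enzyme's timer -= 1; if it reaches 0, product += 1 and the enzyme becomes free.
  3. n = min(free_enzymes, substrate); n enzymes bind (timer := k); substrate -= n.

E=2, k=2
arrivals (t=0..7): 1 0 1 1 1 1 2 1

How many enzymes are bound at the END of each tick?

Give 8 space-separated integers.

t=0: arr=1 -> substrate=0 bound=1 product=0
t=1: arr=0 -> substrate=0 bound=1 product=0
t=2: arr=1 -> substrate=0 bound=1 product=1
t=3: arr=1 -> substrate=0 bound=2 product=1
t=4: arr=1 -> substrate=0 bound=2 product=2
t=5: arr=1 -> substrate=0 bound=2 product=3
t=6: arr=2 -> substrate=1 bound=2 product=4
t=7: arr=1 -> substrate=1 bound=2 product=5

Answer: 1 1 1 2 2 2 2 2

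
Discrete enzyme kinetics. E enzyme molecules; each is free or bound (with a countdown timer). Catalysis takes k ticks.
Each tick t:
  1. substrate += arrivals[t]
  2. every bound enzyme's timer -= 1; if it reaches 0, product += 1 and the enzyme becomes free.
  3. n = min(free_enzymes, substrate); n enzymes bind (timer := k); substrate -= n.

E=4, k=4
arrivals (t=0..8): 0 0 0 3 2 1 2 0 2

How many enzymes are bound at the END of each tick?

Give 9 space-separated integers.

Answer: 0 0 0 3 4 4 4 4 4

Derivation:
t=0: arr=0 -> substrate=0 bound=0 product=0
t=1: arr=0 -> substrate=0 bound=0 product=0
t=2: arr=0 -> substrate=0 bound=0 product=0
t=3: arr=3 -> substrate=0 bound=3 product=0
t=4: arr=2 -> substrate=1 bound=4 product=0
t=5: arr=1 -> substrate=2 bound=4 product=0
t=6: arr=2 -> substrate=4 bound=4 product=0
t=7: arr=0 -> substrate=1 bound=4 product=3
t=8: arr=2 -> substrate=2 bound=4 product=4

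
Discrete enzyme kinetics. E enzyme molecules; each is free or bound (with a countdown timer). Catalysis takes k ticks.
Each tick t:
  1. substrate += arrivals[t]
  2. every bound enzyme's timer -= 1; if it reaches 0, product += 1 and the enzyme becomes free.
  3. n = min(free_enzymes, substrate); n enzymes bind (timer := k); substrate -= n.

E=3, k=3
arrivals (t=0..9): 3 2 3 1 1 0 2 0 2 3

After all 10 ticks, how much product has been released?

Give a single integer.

t=0: arr=3 -> substrate=0 bound=3 product=0
t=1: arr=2 -> substrate=2 bound=3 product=0
t=2: arr=3 -> substrate=5 bound=3 product=0
t=3: arr=1 -> substrate=3 bound=3 product=3
t=4: arr=1 -> substrate=4 bound=3 product=3
t=5: arr=0 -> substrate=4 bound=3 product=3
t=6: arr=2 -> substrate=3 bound=3 product=6
t=7: arr=0 -> substrate=3 bound=3 product=6
t=8: arr=2 -> substrate=5 bound=3 product=6
t=9: arr=3 -> substrate=5 bound=3 product=9

Answer: 9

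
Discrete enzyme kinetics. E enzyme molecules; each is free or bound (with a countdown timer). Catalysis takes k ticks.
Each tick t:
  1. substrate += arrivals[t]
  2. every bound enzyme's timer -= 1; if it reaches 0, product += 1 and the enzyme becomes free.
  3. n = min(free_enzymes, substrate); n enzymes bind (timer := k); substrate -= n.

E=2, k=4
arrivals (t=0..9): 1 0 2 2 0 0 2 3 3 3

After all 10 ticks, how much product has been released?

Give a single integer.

t=0: arr=1 -> substrate=0 bound=1 product=0
t=1: arr=0 -> substrate=0 bound=1 product=0
t=2: arr=2 -> substrate=1 bound=2 product=0
t=3: arr=2 -> substrate=3 bound=2 product=0
t=4: arr=0 -> substrate=2 bound=2 product=1
t=5: arr=0 -> substrate=2 bound=2 product=1
t=6: arr=2 -> substrate=3 bound=2 product=2
t=7: arr=3 -> substrate=6 bound=2 product=2
t=8: arr=3 -> substrate=8 bound=2 product=3
t=9: arr=3 -> substrate=11 bound=2 product=3

Answer: 3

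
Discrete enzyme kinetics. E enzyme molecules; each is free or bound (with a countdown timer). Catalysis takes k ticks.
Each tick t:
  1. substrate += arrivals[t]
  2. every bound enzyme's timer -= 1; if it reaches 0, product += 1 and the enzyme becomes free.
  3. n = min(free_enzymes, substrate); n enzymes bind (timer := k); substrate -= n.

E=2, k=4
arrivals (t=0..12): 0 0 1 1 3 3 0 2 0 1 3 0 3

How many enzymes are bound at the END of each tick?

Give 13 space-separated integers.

t=0: arr=0 -> substrate=0 bound=0 product=0
t=1: arr=0 -> substrate=0 bound=0 product=0
t=2: arr=1 -> substrate=0 bound=1 product=0
t=3: arr=1 -> substrate=0 bound=2 product=0
t=4: arr=3 -> substrate=3 bound=2 product=0
t=5: arr=3 -> substrate=6 bound=2 product=0
t=6: arr=0 -> substrate=5 bound=2 product=1
t=7: arr=2 -> substrate=6 bound=2 product=2
t=8: arr=0 -> substrate=6 bound=2 product=2
t=9: arr=1 -> substrate=7 bound=2 product=2
t=10: arr=3 -> substrate=9 bound=2 product=3
t=11: arr=0 -> substrate=8 bound=2 product=4
t=12: arr=3 -> substrate=11 bound=2 product=4

Answer: 0 0 1 2 2 2 2 2 2 2 2 2 2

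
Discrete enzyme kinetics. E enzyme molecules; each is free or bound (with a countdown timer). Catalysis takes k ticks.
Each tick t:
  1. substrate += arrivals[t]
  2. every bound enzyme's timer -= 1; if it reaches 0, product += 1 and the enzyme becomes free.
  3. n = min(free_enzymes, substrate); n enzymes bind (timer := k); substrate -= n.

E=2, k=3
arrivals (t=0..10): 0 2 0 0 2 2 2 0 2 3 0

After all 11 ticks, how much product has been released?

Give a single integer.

Answer: 6

Derivation:
t=0: arr=0 -> substrate=0 bound=0 product=0
t=1: arr=2 -> substrate=0 bound=2 product=0
t=2: arr=0 -> substrate=0 bound=2 product=0
t=3: arr=0 -> substrate=0 bound=2 product=0
t=4: arr=2 -> substrate=0 bound=2 product=2
t=5: arr=2 -> substrate=2 bound=2 product=2
t=6: arr=2 -> substrate=4 bound=2 product=2
t=7: arr=0 -> substrate=2 bound=2 product=4
t=8: arr=2 -> substrate=4 bound=2 product=4
t=9: arr=3 -> substrate=7 bound=2 product=4
t=10: arr=0 -> substrate=5 bound=2 product=6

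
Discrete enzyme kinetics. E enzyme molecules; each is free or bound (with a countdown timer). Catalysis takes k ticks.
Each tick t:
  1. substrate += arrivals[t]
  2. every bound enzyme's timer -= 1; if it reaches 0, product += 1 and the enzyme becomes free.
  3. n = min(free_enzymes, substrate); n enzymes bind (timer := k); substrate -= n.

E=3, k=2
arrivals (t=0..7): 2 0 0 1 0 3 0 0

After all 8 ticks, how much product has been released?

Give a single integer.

Answer: 6

Derivation:
t=0: arr=2 -> substrate=0 bound=2 product=0
t=1: arr=0 -> substrate=0 bound=2 product=0
t=2: arr=0 -> substrate=0 bound=0 product=2
t=3: arr=1 -> substrate=0 bound=1 product=2
t=4: arr=0 -> substrate=0 bound=1 product=2
t=5: arr=3 -> substrate=0 bound=3 product=3
t=6: arr=0 -> substrate=0 bound=3 product=3
t=7: arr=0 -> substrate=0 bound=0 product=6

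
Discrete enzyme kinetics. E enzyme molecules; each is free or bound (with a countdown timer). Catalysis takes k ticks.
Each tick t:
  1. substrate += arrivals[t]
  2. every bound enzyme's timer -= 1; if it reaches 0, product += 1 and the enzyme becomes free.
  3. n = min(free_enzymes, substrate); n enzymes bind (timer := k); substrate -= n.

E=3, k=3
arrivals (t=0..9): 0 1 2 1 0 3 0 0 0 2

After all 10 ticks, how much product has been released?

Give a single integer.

Answer: 6

Derivation:
t=0: arr=0 -> substrate=0 bound=0 product=0
t=1: arr=1 -> substrate=0 bound=1 product=0
t=2: arr=2 -> substrate=0 bound=3 product=0
t=3: arr=1 -> substrate=1 bound=3 product=0
t=4: arr=0 -> substrate=0 bound=3 product=1
t=5: arr=3 -> substrate=1 bound=3 product=3
t=6: arr=0 -> substrate=1 bound=3 product=3
t=7: arr=0 -> substrate=0 bound=3 product=4
t=8: arr=0 -> substrate=0 bound=1 product=6
t=9: arr=2 -> substrate=0 bound=3 product=6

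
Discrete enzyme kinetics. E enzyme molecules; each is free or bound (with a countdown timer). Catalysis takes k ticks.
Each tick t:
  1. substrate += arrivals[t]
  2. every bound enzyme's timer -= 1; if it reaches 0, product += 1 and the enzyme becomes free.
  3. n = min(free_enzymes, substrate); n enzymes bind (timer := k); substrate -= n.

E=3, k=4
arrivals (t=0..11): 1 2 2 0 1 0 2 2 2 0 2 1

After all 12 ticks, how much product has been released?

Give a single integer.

Answer: 6

Derivation:
t=0: arr=1 -> substrate=0 bound=1 product=0
t=1: arr=2 -> substrate=0 bound=3 product=0
t=2: arr=2 -> substrate=2 bound=3 product=0
t=3: arr=0 -> substrate=2 bound=3 product=0
t=4: arr=1 -> substrate=2 bound=3 product=1
t=5: arr=0 -> substrate=0 bound=3 product=3
t=6: arr=2 -> substrate=2 bound=3 product=3
t=7: arr=2 -> substrate=4 bound=3 product=3
t=8: arr=2 -> substrate=5 bound=3 product=4
t=9: arr=0 -> substrate=3 bound=3 product=6
t=10: arr=2 -> substrate=5 bound=3 product=6
t=11: arr=1 -> substrate=6 bound=3 product=6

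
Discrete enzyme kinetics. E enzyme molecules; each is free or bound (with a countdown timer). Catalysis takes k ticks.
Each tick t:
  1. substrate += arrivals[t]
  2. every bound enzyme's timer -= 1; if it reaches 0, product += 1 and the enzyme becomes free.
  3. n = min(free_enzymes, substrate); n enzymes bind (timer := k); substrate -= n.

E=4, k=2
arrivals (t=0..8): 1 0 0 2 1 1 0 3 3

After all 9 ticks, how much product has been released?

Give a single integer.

t=0: arr=1 -> substrate=0 bound=1 product=0
t=1: arr=0 -> substrate=0 bound=1 product=0
t=2: arr=0 -> substrate=0 bound=0 product=1
t=3: arr=2 -> substrate=0 bound=2 product=1
t=4: arr=1 -> substrate=0 bound=3 product=1
t=5: arr=1 -> substrate=0 bound=2 product=3
t=6: arr=0 -> substrate=0 bound=1 product=4
t=7: arr=3 -> substrate=0 bound=3 product=5
t=8: arr=3 -> substrate=2 bound=4 product=5

Answer: 5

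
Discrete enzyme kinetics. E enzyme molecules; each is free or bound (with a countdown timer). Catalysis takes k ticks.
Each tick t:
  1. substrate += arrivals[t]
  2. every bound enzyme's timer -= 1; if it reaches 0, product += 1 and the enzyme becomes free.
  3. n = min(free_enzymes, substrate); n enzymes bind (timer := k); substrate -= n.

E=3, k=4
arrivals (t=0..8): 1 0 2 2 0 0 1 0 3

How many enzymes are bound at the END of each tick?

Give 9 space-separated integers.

Answer: 1 1 3 3 3 3 3 3 3

Derivation:
t=0: arr=1 -> substrate=0 bound=1 product=0
t=1: arr=0 -> substrate=0 bound=1 product=0
t=2: arr=2 -> substrate=0 bound=3 product=0
t=3: arr=2 -> substrate=2 bound=3 product=0
t=4: arr=0 -> substrate=1 bound=3 product=1
t=5: arr=0 -> substrate=1 bound=3 product=1
t=6: arr=1 -> substrate=0 bound=3 product=3
t=7: arr=0 -> substrate=0 bound=3 product=3
t=8: arr=3 -> substrate=2 bound=3 product=4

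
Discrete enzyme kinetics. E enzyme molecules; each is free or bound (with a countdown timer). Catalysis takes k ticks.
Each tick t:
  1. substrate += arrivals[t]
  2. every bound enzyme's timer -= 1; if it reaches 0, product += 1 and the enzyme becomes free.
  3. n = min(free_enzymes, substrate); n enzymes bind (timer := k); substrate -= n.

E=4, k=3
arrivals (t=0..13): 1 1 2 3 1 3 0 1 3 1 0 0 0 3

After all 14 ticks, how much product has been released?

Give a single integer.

Answer: 14

Derivation:
t=0: arr=1 -> substrate=0 bound=1 product=0
t=1: arr=1 -> substrate=0 bound=2 product=0
t=2: arr=2 -> substrate=0 bound=4 product=0
t=3: arr=3 -> substrate=2 bound=4 product=1
t=4: arr=1 -> substrate=2 bound=4 product=2
t=5: arr=3 -> substrate=3 bound=4 product=4
t=6: arr=0 -> substrate=2 bound=4 product=5
t=7: arr=1 -> substrate=2 bound=4 product=6
t=8: arr=3 -> substrate=3 bound=4 product=8
t=9: arr=1 -> substrate=3 bound=4 product=9
t=10: arr=0 -> substrate=2 bound=4 product=10
t=11: arr=0 -> substrate=0 bound=4 product=12
t=12: arr=0 -> substrate=0 bound=3 product=13
t=13: arr=3 -> substrate=1 bound=4 product=14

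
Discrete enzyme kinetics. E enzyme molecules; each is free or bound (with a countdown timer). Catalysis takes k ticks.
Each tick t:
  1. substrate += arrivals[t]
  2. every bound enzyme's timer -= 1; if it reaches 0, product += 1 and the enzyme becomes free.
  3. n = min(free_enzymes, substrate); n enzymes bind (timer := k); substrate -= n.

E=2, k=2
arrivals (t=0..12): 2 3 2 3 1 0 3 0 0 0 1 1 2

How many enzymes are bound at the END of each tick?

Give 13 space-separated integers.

Answer: 2 2 2 2 2 2 2 2 2 2 2 2 2

Derivation:
t=0: arr=2 -> substrate=0 bound=2 product=0
t=1: arr=3 -> substrate=3 bound=2 product=0
t=2: arr=2 -> substrate=3 bound=2 product=2
t=3: arr=3 -> substrate=6 bound=2 product=2
t=4: arr=1 -> substrate=5 bound=2 product=4
t=5: arr=0 -> substrate=5 bound=2 product=4
t=6: arr=3 -> substrate=6 bound=2 product=6
t=7: arr=0 -> substrate=6 bound=2 product=6
t=8: arr=0 -> substrate=4 bound=2 product=8
t=9: arr=0 -> substrate=4 bound=2 product=8
t=10: arr=1 -> substrate=3 bound=2 product=10
t=11: arr=1 -> substrate=4 bound=2 product=10
t=12: arr=2 -> substrate=4 bound=2 product=12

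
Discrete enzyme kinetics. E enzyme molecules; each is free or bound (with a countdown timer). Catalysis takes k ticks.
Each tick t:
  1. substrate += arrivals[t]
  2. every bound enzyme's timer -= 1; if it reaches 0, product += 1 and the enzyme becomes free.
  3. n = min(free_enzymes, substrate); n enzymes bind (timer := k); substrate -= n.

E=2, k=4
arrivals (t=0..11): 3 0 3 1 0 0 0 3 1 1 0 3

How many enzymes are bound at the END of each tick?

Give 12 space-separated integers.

Answer: 2 2 2 2 2 2 2 2 2 2 2 2

Derivation:
t=0: arr=3 -> substrate=1 bound=2 product=0
t=1: arr=0 -> substrate=1 bound=2 product=0
t=2: arr=3 -> substrate=4 bound=2 product=0
t=3: arr=1 -> substrate=5 bound=2 product=0
t=4: arr=0 -> substrate=3 bound=2 product=2
t=5: arr=0 -> substrate=3 bound=2 product=2
t=6: arr=0 -> substrate=3 bound=2 product=2
t=7: arr=3 -> substrate=6 bound=2 product=2
t=8: arr=1 -> substrate=5 bound=2 product=4
t=9: arr=1 -> substrate=6 bound=2 product=4
t=10: arr=0 -> substrate=6 bound=2 product=4
t=11: arr=3 -> substrate=9 bound=2 product=4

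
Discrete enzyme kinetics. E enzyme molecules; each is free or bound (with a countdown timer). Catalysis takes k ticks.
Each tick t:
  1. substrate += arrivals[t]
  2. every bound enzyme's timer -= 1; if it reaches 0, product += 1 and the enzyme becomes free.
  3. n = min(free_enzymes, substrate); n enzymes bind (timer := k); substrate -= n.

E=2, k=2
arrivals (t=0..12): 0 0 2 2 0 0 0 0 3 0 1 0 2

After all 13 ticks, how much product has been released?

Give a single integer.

Answer: 8

Derivation:
t=0: arr=0 -> substrate=0 bound=0 product=0
t=1: arr=0 -> substrate=0 bound=0 product=0
t=2: arr=2 -> substrate=0 bound=2 product=0
t=3: arr=2 -> substrate=2 bound=2 product=0
t=4: arr=0 -> substrate=0 bound=2 product=2
t=5: arr=0 -> substrate=0 bound=2 product=2
t=6: arr=0 -> substrate=0 bound=0 product=4
t=7: arr=0 -> substrate=0 bound=0 product=4
t=8: arr=3 -> substrate=1 bound=2 product=4
t=9: arr=0 -> substrate=1 bound=2 product=4
t=10: arr=1 -> substrate=0 bound=2 product=6
t=11: arr=0 -> substrate=0 bound=2 product=6
t=12: arr=2 -> substrate=0 bound=2 product=8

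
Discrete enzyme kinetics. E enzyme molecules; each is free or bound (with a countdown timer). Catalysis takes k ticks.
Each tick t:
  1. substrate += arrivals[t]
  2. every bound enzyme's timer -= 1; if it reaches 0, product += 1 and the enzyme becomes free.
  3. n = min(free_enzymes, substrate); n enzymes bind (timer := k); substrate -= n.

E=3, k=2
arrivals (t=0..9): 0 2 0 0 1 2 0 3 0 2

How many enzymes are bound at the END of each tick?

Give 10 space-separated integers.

Answer: 0 2 2 0 1 3 2 3 3 2

Derivation:
t=0: arr=0 -> substrate=0 bound=0 product=0
t=1: arr=2 -> substrate=0 bound=2 product=0
t=2: arr=0 -> substrate=0 bound=2 product=0
t=3: arr=0 -> substrate=0 bound=0 product=2
t=4: arr=1 -> substrate=0 bound=1 product=2
t=5: arr=2 -> substrate=0 bound=3 product=2
t=6: arr=0 -> substrate=0 bound=2 product=3
t=7: arr=3 -> substrate=0 bound=3 product=5
t=8: arr=0 -> substrate=0 bound=3 product=5
t=9: arr=2 -> substrate=0 bound=2 product=8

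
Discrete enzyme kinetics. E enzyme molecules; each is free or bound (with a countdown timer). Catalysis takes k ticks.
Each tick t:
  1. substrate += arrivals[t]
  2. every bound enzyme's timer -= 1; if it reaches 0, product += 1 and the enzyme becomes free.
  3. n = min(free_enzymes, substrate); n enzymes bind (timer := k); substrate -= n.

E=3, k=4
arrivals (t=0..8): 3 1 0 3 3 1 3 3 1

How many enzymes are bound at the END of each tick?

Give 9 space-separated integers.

Answer: 3 3 3 3 3 3 3 3 3

Derivation:
t=0: arr=3 -> substrate=0 bound=3 product=0
t=1: arr=1 -> substrate=1 bound=3 product=0
t=2: arr=0 -> substrate=1 bound=3 product=0
t=3: arr=3 -> substrate=4 bound=3 product=0
t=4: arr=3 -> substrate=4 bound=3 product=3
t=5: arr=1 -> substrate=5 bound=3 product=3
t=6: arr=3 -> substrate=8 bound=3 product=3
t=7: arr=3 -> substrate=11 bound=3 product=3
t=8: arr=1 -> substrate=9 bound=3 product=6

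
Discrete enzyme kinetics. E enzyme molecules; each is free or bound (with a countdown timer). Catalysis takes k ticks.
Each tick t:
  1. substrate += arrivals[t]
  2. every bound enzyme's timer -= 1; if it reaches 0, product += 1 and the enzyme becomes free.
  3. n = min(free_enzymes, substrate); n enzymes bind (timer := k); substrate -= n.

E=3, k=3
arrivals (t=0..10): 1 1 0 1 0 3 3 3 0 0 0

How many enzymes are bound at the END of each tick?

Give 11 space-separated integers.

t=0: arr=1 -> substrate=0 bound=1 product=0
t=1: arr=1 -> substrate=0 bound=2 product=0
t=2: arr=0 -> substrate=0 bound=2 product=0
t=3: arr=1 -> substrate=0 bound=2 product=1
t=4: arr=0 -> substrate=0 bound=1 product=2
t=5: arr=3 -> substrate=1 bound=3 product=2
t=6: arr=3 -> substrate=3 bound=3 product=3
t=7: arr=3 -> substrate=6 bound=3 product=3
t=8: arr=0 -> substrate=4 bound=3 product=5
t=9: arr=0 -> substrate=3 bound=3 product=6
t=10: arr=0 -> substrate=3 bound=3 product=6

Answer: 1 2 2 2 1 3 3 3 3 3 3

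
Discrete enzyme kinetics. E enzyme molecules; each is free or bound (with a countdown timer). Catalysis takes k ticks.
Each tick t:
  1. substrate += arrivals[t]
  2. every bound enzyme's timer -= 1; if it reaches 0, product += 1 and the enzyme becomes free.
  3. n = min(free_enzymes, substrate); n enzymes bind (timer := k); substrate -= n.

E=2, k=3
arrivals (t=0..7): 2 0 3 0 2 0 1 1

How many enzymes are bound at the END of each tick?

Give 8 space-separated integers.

Answer: 2 2 2 2 2 2 2 2

Derivation:
t=0: arr=2 -> substrate=0 bound=2 product=0
t=1: arr=0 -> substrate=0 bound=2 product=0
t=2: arr=3 -> substrate=3 bound=2 product=0
t=3: arr=0 -> substrate=1 bound=2 product=2
t=4: arr=2 -> substrate=3 bound=2 product=2
t=5: arr=0 -> substrate=3 bound=2 product=2
t=6: arr=1 -> substrate=2 bound=2 product=4
t=7: arr=1 -> substrate=3 bound=2 product=4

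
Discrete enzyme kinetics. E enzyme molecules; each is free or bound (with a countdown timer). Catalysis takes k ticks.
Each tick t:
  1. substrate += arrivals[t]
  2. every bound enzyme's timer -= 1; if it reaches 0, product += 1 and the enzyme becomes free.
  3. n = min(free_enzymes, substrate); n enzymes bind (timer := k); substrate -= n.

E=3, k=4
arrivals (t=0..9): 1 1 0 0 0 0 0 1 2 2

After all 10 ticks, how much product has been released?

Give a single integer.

Answer: 2

Derivation:
t=0: arr=1 -> substrate=0 bound=1 product=0
t=1: arr=1 -> substrate=0 bound=2 product=0
t=2: arr=0 -> substrate=0 bound=2 product=0
t=3: arr=0 -> substrate=0 bound=2 product=0
t=4: arr=0 -> substrate=0 bound=1 product=1
t=5: arr=0 -> substrate=0 bound=0 product=2
t=6: arr=0 -> substrate=0 bound=0 product=2
t=7: arr=1 -> substrate=0 bound=1 product=2
t=8: arr=2 -> substrate=0 bound=3 product=2
t=9: arr=2 -> substrate=2 bound=3 product=2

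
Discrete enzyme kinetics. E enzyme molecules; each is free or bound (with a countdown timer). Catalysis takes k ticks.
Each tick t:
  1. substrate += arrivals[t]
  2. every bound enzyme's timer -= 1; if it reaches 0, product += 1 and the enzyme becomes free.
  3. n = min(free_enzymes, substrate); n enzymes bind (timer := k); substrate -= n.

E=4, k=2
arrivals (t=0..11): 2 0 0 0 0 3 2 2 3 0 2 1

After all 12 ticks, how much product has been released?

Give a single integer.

t=0: arr=2 -> substrate=0 bound=2 product=0
t=1: arr=0 -> substrate=0 bound=2 product=0
t=2: arr=0 -> substrate=0 bound=0 product=2
t=3: arr=0 -> substrate=0 bound=0 product=2
t=4: arr=0 -> substrate=0 bound=0 product=2
t=5: arr=3 -> substrate=0 bound=3 product=2
t=6: arr=2 -> substrate=1 bound=4 product=2
t=7: arr=2 -> substrate=0 bound=4 product=5
t=8: arr=3 -> substrate=2 bound=4 product=6
t=9: arr=0 -> substrate=0 bound=3 product=9
t=10: arr=2 -> substrate=0 bound=4 product=10
t=11: arr=1 -> substrate=0 bound=3 product=12

Answer: 12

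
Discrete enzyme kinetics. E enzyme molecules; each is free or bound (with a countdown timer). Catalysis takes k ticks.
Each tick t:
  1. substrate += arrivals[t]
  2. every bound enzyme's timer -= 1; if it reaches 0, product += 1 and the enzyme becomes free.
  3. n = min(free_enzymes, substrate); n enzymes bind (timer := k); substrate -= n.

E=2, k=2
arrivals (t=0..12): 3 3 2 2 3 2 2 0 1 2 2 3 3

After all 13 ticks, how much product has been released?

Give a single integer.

Answer: 12

Derivation:
t=0: arr=3 -> substrate=1 bound=2 product=0
t=1: arr=3 -> substrate=4 bound=2 product=0
t=2: arr=2 -> substrate=4 bound=2 product=2
t=3: arr=2 -> substrate=6 bound=2 product=2
t=4: arr=3 -> substrate=7 bound=2 product=4
t=5: arr=2 -> substrate=9 bound=2 product=4
t=6: arr=2 -> substrate=9 bound=2 product=6
t=7: arr=0 -> substrate=9 bound=2 product=6
t=8: arr=1 -> substrate=8 bound=2 product=8
t=9: arr=2 -> substrate=10 bound=2 product=8
t=10: arr=2 -> substrate=10 bound=2 product=10
t=11: arr=3 -> substrate=13 bound=2 product=10
t=12: arr=3 -> substrate=14 bound=2 product=12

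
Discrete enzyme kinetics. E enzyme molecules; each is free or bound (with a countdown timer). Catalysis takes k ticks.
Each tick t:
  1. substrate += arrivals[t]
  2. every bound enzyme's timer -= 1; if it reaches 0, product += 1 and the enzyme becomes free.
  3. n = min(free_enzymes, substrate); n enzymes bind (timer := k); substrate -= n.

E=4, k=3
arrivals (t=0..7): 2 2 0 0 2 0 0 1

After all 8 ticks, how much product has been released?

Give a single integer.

t=0: arr=2 -> substrate=0 bound=2 product=0
t=1: arr=2 -> substrate=0 bound=4 product=0
t=2: arr=0 -> substrate=0 bound=4 product=0
t=3: arr=0 -> substrate=0 bound=2 product=2
t=4: arr=2 -> substrate=0 bound=2 product=4
t=5: arr=0 -> substrate=0 bound=2 product=4
t=6: arr=0 -> substrate=0 bound=2 product=4
t=7: arr=1 -> substrate=0 bound=1 product=6

Answer: 6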